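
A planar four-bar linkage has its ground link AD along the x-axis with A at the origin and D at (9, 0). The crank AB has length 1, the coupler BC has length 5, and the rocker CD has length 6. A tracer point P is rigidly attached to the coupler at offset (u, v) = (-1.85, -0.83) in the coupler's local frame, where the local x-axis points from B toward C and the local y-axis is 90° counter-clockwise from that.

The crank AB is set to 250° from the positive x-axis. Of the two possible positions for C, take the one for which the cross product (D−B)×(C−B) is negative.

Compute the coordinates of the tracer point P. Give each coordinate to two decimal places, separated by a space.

A=(0,0), D=(9.00,0)
B = A + 1.00·(cos250°, sin250°) = (-0.3420, -0.9397)
|BD| = 9.3892
circle(B,5.00) ∩ circle(D,6.00): a=4.1088, h=2.8492
  candidates: C₊=(3.4610,2.3064) cross=26.751; C₋=(4.0313,-3.3633) cross=-26.751
  mode - wants cross < 0 → take C=(4.0313,-3.3633) (cross=-26.751)
ex = (C−B)/|BC| = (0.8747,-0.4847); ey = (0.4847,0.8747)
P = B + -1.85·ex + -0.83·ey = (-2.3625,-0.7689)

-2.36 -0.77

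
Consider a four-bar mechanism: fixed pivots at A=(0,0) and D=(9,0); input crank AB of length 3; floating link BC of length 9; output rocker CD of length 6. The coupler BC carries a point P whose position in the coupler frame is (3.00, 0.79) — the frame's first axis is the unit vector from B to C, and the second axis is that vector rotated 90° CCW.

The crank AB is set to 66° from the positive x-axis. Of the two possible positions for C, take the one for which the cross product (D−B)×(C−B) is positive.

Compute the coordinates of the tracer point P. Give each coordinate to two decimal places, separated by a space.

A=(0,0), D=(9.00,0)
B = A + 3.00·(cos66°, sin66°) = (1.2202, 2.7406)
|BD| = 8.2484
circle(B,9.00) ∩ circle(D,6.00): a=6.8520, h=5.8352
  candidates: C₊=(9.6218,5.9677) cross=48.131; C₋=(5.7441,-5.0398) cross=-48.131
  mode + wants cross > 0 → take C=(9.6218,5.9677) (cross=48.131)
ex = (C−B)/|BC| = (0.9335,0.3586); ey = (-0.3586,0.9335)
P = B + 3.00·ex + 0.79·ey = (3.7375,4.5538)

3.74 4.55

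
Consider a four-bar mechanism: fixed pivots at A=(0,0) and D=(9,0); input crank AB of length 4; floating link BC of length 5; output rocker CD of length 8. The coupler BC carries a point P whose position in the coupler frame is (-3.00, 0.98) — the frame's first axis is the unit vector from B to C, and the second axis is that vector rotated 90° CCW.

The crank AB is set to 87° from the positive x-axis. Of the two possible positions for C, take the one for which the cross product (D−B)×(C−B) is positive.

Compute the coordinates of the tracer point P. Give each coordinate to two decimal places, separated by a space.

A=(0,0), D=(9.00,0)
B = A + 4.00·(cos87°, sin87°) = (0.2093, 3.9945)
|BD| = 9.6557
circle(B,5.00) ∩ circle(D,8.00): a=2.8083, h=4.1368
  candidates: C₊=(4.4775,6.5990) cross=39.944; C₋=(1.0547,-0.9335) cross=-39.944
  mode + wants cross > 0 → take C=(4.4775,6.5990) (cross=39.944)
ex = (C−B)/|BC| = (0.8536,0.5209); ey = (-0.5209,0.8536)
P = B + -3.00·ex + 0.98·ey = (-2.8620,3.2684)

-2.86 3.27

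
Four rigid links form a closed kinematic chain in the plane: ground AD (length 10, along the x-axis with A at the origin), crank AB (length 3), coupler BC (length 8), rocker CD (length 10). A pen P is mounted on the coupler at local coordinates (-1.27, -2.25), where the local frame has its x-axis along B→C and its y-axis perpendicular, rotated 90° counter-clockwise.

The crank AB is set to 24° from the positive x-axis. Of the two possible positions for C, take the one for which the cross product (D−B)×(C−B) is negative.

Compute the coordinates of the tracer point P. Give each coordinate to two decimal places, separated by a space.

0.51 2.52

A=(0,0), D=(10.00,0)
B = A + 3.00·(cos24°, sin24°) = (2.7406, 1.2202)
|BD| = 7.3612
circle(B,8.00) ∩ circle(D,10.00): a=1.2353, h=7.9040
  candidates: C₊=(5.2691,8.8101) cross=58.183; C₋=(2.6487,-6.7793) cross=-58.183
  mode - wants cross < 0 → take C=(2.6487,-6.7793) (cross=-58.183)
ex = (C−B)/|BC| = (-0.0115,-0.9999); ey = (0.9999,-0.0115)
P = B + -1.27·ex + -2.25·ey = (0.5054,2.5160)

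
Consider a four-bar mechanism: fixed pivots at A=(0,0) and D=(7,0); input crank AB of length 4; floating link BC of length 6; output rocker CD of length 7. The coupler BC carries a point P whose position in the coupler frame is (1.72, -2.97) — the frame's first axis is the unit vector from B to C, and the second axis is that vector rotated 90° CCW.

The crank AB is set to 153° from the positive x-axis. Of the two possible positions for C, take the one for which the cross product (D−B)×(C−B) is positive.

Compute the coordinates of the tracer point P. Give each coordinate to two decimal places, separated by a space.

A=(0,0), D=(7.00,0)
B = A + 4.00·(cos153°, sin153°) = (-3.5640, 1.8160)
|BD| = 10.7190
circle(B,6.00) ∩ circle(D,7.00): a=4.7531, h=3.6617
  candidates: C₊=(1.7407,4.6195) cross=39.250; C₋=(0.5000,-2.5981) cross=-39.250
  mode + wants cross > 0 → take C=(1.7407,4.6195) (cross=39.250)
ex = (C−B)/|BC| = (0.8841,0.4673); ey = (-0.4673,0.8841)
P = B + 1.72·ex + -2.97·ey = (-0.6556,-0.0062)

-0.66 -0.01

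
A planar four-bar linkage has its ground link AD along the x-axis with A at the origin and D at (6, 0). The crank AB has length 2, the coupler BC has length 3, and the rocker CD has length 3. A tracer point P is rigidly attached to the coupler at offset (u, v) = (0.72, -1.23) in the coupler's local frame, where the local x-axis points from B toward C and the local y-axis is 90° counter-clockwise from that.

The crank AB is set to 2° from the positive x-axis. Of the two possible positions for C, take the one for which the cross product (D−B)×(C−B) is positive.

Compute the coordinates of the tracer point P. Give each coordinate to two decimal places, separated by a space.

3.39 -0.24

A=(0,0), D=(6.00,0)
B = A + 2.00·(cos2°, sin2°) = (1.9988, 0.0698)
|BD| = 4.0018
circle(B,3.00) ∩ circle(D,3.00): a=2.0009, h=2.2353
  candidates: C₊=(4.0384,2.2698) cross=8.945; C₋=(3.9604,-2.2000) cross=-8.945
  mode + wants cross > 0 → take C=(4.0384,2.2698) (cross=8.945)
ex = (C−B)/|BC| = (0.6799,0.7333); ey = (-0.7333,0.6799)
P = B + 0.72·ex + -1.23·ey = (3.3903,-0.2384)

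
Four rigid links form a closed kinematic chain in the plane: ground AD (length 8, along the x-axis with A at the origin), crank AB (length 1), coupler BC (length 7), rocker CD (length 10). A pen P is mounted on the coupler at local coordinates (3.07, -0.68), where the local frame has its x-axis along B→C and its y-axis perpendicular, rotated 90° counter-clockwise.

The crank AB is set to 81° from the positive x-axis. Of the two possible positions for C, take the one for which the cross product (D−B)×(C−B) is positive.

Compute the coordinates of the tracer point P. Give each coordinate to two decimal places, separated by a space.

1.52 3.82

A=(0,0), D=(8.00,0)
B = A + 1.00·(cos81°, sin81°) = (0.1564, 0.9877)
|BD| = 7.9055
circle(B,7.00) ∩ circle(D,10.00): a=0.7272, h=6.9621
  candidates: C₊=(1.7477,7.8044) cross=55.039; C₋=(0.0081,-6.0107) cross=-55.039
  mode + wants cross > 0 → take C=(1.7477,7.8044) (cross=55.039)
ex = (C−B)/|BC| = (0.2273,0.9738); ey = (-0.9738,0.2273)
P = B + 3.07·ex + -0.68·ey = (1.5165,3.8227)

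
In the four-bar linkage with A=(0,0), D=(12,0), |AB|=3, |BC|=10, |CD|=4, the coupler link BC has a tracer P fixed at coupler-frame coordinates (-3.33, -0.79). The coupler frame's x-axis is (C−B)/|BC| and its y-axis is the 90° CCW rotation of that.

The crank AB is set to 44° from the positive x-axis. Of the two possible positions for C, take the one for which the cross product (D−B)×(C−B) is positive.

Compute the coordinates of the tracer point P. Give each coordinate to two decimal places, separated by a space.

-0.96 0.67

A=(0,0), D=(12.00,0)
B = A + 3.00·(cos44°, sin44°) = (2.1580, 2.0840)
|BD| = 10.0602
circle(B,10.00) ∩ circle(D,4.00): a=9.2050, h=3.9075
  candidates: C₊=(11.9728,3.9999) cross=39.310; C₋=(10.3539,-3.6456) cross=-39.310
  mode + wants cross > 0 → take C=(11.9728,3.9999) (cross=39.310)
ex = (C−B)/|BC| = (0.9815,0.1916); ey = (-0.1916,0.9815)
P = B + -3.33·ex + -0.79·ey = (-0.9589,0.6706)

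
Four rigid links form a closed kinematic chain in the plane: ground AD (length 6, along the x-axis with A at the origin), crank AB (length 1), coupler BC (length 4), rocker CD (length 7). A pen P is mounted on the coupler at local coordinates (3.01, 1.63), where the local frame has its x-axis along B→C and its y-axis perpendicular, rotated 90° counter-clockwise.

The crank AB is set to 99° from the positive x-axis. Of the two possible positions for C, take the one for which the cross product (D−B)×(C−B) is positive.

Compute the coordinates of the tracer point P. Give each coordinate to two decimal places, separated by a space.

A=(0,0), D=(6.00,0)
B = A + 1.00·(cos99°, sin99°) = (-0.1564, 0.9877)
|BD| = 6.2352
circle(B,4.00) ∩ circle(D,7.00): a=0.4713, h=3.9721
  candidates: C₊=(0.9381,4.8350) cross=24.767; C₋=(-0.3203,-3.0090) cross=-24.767
  mode + wants cross > 0 → take C=(0.9381,4.8350) (cross=24.767)
ex = (C−B)/|BC| = (0.2736,0.9618); ey = (-0.9618,0.2736)
P = B + 3.01·ex + 1.63·ey = (-0.9006,4.3288)

-0.90 4.33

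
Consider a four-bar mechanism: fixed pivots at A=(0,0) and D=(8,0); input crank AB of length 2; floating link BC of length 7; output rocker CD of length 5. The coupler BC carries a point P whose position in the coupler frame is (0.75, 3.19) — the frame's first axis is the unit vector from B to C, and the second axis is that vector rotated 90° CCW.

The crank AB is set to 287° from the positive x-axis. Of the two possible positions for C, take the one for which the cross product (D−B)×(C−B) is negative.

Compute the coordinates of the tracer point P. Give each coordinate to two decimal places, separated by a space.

A=(0,0), D=(8.00,0)
B = A + 2.00·(cos287°, sin287°) = (0.5847, -1.9126)
|BD| = 7.6579
circle(B,7.00) ∩ circle(D,5.00): a=5.3960, h=4.4591
  candidates: C₊=(4.6960,3.7528) cross=34.147; C₋=(6.9234,-4.8827) cross=-34.147
  mode - wants cross < 0 → take C=(6.9234,-4.8827) (cross=-34.147)
ex = (C−B)/|BC| = (0.9055,-0.4243); ey = (0.4243,0.9055)
P = B + 0.75·ex + 3.19·ey = (2.6174,0.6578)

2.62 0.66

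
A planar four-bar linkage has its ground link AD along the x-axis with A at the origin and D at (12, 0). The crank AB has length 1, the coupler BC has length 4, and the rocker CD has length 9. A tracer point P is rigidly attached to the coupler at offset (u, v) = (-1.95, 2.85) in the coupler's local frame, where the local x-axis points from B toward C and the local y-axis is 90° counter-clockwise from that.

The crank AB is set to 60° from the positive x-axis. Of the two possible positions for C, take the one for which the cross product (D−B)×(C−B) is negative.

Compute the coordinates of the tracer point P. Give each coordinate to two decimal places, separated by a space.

A=(0,0), D=(12.00,0)
B = A + 1.00·(cos60°, sin60°) = (0.5000, 0.8660)
|BD| = 11.5326
circle(B,4.00) ∩ circle(D,9.00): a=2.9482, h=2.7034
  candidates: C₊=(3.6429,3.3404) cross=31.177; C₋=(3.2368,-2.0511) cross=-31.177
  mode - wants cross < 0 → take C=(3.2368,-2.0511) (cross=-31.177)
ex = (C−B)/|BC| = (0.6842,-0.7293); ey = (0.7293,0.6842)
P = B + -1.95·ex + 2.85·ey = (1.2443,4.2381)

1.24 4.24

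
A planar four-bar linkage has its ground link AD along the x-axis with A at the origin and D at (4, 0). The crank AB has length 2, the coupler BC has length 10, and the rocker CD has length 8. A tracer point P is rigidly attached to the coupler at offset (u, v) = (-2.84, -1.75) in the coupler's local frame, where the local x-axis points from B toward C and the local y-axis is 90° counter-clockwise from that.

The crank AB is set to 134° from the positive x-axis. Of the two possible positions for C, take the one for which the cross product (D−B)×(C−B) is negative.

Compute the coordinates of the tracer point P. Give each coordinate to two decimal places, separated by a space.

-4.08 3.41

A=(0,0), D=(4.00,0)
B = A + 2.00·(cos134°, sin134°) = (-1.3893, 1.4387)
|BD| = 5.5780
circle(B,10.00) ∩ circle(D,8.00): a=6.0160, h=7.9880
  candidates: C₊=(6.4834,7.6048) cross=44.557; C₋=(2.3628,-7.8307) cross=-44.557
  mode - wants cross < 0 → take C=(2.3628,-7.8307) (cross=-44.557)
ex = (C−B)/|BC| = (0.3752,-0.9269); ey = (0.9269,0.3752)
P = B + -2.84·ex + -1.75·ey = (-4.0771,3.4146)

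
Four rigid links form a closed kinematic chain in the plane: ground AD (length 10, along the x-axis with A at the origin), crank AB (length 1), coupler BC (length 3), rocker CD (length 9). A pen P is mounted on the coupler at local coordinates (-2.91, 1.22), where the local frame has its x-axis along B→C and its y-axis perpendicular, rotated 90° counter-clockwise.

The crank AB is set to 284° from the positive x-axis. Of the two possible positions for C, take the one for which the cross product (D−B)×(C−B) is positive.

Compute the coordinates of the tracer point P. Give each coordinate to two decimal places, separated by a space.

A=(0,0), D=(10.00,0)
B = A + 1.00·(cos284°, sin284°) = (0.2419, -0.9703)
|BD| = 9.8062
circle(B,3.00) ∩ circle(D,9.00): a=1.2320, h=2.7354
  candidates: C₊=(1.1972,1.8736) cross=26.824; C₋=(1.7385,-3.5704) cross=-26.824
  mode + wants cross > 0 → take C=(1.1972,1.8736) (cross=26.824)
ex = (C−B)/|BC| = (0.3184,0.9480); ey = (-0.9480,0.3184)
P = B + -2.91·ex + 1.22·ey = (-1.8412,-3.3404)

-1.84 -3.34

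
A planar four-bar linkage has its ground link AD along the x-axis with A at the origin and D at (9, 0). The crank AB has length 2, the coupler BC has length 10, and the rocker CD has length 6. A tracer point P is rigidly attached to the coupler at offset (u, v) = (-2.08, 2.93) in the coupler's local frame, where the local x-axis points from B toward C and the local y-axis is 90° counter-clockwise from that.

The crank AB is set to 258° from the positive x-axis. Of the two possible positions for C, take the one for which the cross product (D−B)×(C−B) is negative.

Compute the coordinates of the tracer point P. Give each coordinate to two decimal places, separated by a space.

-1.14 1.56

A=(0,0), D=(9.00,0)
B = A + 2.00·(cos258°, sin258°) = (-0.4158, -1.9563)
|BD| = 9.6169
circle(B,10.00) ∩ circle(D,6.00): a=8.1359, h=5.8144
  candidates: C₊=(6.3672,5.3915) cross=55.916; C₋=(8.7328,-5.9940) cross=-55.916
  mode - wants cross < 0 → take C=(8.7328,-5.9940) (cross=-55.916)
ex = (C−B)/|BC| = (0.9149,-0.4038); ey = (0.4038,0.9149)
P = B + -2.08·ex + 2.93·ey = (-1.1357,1.5641)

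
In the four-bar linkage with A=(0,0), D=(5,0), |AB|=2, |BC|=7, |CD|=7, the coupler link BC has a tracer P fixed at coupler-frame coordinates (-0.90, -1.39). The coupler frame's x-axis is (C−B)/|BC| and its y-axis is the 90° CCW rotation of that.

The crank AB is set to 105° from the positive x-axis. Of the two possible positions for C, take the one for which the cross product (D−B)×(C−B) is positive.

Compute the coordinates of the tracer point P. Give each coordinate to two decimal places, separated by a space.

A=(0,0), D=(5.00,0)
B = A + 2.00·(cos105°, sin105°) = (-0.5176, 1.9319)
|BD| = 5.8461
circle(B,7.00) ∩ circle(D,7.00): a=2.9230, h=6.3605
  candidates: C₊=(4.3430,6.9691) cross=37.184; C₋=(0.1393,-5.0373) cross=-37.184
  mode + wants cross > 0 → take C=(4.3430,6.9691) (cross=37.184)
ex = (C−B)/|BC| = (0.6944,0.7196); ey = (-0.7196,0.6944)
P = B + -0.90·ex + -1.39·ey = (-0.1423,0.3190)

-0.14 0.32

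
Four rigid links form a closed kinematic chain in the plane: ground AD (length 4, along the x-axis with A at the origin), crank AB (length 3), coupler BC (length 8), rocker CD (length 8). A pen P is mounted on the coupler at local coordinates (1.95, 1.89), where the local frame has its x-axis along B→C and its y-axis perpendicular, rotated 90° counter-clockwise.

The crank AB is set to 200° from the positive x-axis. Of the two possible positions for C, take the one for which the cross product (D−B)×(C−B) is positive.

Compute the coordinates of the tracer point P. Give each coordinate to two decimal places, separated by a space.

A=(0,0), D=(4.00,0)
B = A + 3.00·(cos200°, sin200°) = (-2.8191, -1.0261)
|BD| = 6.8958
circle(B,8.00) ∩ circle(D,8.00): a=3.4479, h=7.2189
  candidates: C₊=(-0.4837,6.6255) cross=49.780; C₋=(1.6646,-7.6515) cross=-49.780
  mode + wants cross > 0 → take C=(-0.4837,6.6255) (cross=49.780)
ex = (C−B)/|BC| = (0.2919,0.9564); ey = (-0.9564,0.2919)
P = B + 1.95·ex + 1.89·ey = (-4.0575,1.3907)

-4.06 1.39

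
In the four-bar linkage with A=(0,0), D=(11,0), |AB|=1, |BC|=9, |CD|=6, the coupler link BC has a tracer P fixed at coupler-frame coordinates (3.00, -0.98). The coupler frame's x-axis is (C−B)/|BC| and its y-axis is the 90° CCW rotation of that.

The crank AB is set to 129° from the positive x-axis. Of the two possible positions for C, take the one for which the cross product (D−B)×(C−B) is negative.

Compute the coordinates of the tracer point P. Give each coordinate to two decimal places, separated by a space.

1.30 -1.72

A=(0,0), D=(11.00,0)
B = A + 1.00·(cos129°, sin129°) = (-0.6293, 0.7771)
|BD| = 11.6553
circle(B,9.00) ∩ circle(D,6.00): a=7.7581, h=4.5620
  candidates: C₊=(7.4157,4.8117) cross=53.172; C₋=(6.8073,-4.2920) cross=-53.172
  mode - wants cross < 0 → take C=(6.8073,-4.2920) (cross=-53.172)
ex = (C−B)/|BC| = (0.8263,-0.5632); ey = (0.5632,0.8263)
P = B + 3.00·ex + -0.98·ey = (1.2976,-1.7223)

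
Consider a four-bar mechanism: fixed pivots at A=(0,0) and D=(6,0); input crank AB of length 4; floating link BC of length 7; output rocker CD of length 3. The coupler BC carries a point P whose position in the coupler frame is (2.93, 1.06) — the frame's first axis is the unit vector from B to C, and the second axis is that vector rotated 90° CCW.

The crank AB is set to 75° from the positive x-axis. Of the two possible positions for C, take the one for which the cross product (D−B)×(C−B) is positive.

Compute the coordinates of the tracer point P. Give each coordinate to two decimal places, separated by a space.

A=(0,0), D=(6.00,0)
B = A + 4.00·(cos75°, sin75°) = (1.0353, 3.8637)
|BD| = 6.2910
circle(B,7.00) ∩ circle(D,3.00): a=6.3246, h=2.9998
  candidates: C₊=(7.8689,2.3467) cross=18.872; C₋=(4.1842,-2.3881) cross=-18.872
  mode + wants cross > 0 → take C=(7.8689,2.3467) (cross=18.872)
ex = (C−B)/|BC| = (0.9762,-0.2167); ey = (0.2167,0.9762)
P = B + 2.93·ex + 1.06·ey = (4.1254,4.2635)

4.13 4.26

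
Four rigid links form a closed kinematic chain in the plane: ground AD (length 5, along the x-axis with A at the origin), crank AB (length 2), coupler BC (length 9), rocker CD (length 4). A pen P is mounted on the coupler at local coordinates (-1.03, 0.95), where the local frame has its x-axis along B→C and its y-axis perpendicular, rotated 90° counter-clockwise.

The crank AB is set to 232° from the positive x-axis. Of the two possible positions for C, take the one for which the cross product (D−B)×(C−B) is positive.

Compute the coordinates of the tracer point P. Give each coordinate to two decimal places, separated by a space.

-2.63 -1.45

A=(0,0), D=(5.00,0)
B = A + 2.00·(cos232°, sin232°) = (-1.2313, -1.5760)
|BD| = 6.4275
circle(B,9.00) ∩ circle(D,4.00): a=8.2701, h=3.5503
  candidates: C₊=(5.9158,3.8937) cross=22.820; C₋=(7.6569,-2.9901) cross=-22.820
  mode + wants cross > 0 → take C=(5.9158,3.8937) (cross=22.820)
ex = (C−B)/|BC| = (0.7941,0.6078); ey = (-0.6078,0.7941)
P = B + -1.03·ex + 0.95·ey = (-2.6266,-1.4476)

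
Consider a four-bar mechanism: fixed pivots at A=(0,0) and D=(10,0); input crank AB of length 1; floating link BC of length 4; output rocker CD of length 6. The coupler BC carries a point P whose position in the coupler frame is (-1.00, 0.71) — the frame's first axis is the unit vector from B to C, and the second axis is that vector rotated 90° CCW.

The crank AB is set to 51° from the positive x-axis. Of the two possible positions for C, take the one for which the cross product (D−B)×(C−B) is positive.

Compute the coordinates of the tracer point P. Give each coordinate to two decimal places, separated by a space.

-0.55 1.11

A=(0,0), D=(10.00,0)
B = A + 1.00·(cos51°, sin51°) = (0.6293, 0.7771)
|BD| = 9.4029
circle(B,4.00) ∩ circle(D,6.00): a=3.6379, h=1.6630
  candidates: C₊=(4.3922,2.1338) cross=15.637; C₋=(4.1173,-1.1808) cross=-15.637
  mode + wants cross > 0 → take C=(4.3922,2.1338) (cross=15.637)
ex = (C−B)/|BC| = (0.9407,0.3392); ey = (-0.3392,0.9407)
P = B + -1.00·ex + 0.71·ey = (-0.5522,1.1059)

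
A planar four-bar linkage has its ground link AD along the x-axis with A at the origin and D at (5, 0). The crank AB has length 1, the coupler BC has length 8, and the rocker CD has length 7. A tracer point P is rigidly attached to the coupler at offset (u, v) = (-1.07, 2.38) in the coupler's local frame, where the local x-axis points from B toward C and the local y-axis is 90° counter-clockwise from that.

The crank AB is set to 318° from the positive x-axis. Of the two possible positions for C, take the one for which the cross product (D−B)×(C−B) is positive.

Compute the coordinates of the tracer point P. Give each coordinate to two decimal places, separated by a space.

A=(0,0), D=(5.00,0)
B = A + 1.00·(cos318°, sin318°) = (0.7431, -0.6691)
|BD| = 4.3091
circle(B,8.00) ∩ circle(D,7.00): a=3.8951, h=6.9877
  candidates: C₊=(3.5059,6.8387) cross=30.111; C₋=(5.6760,-6.9673) cross=-30.111
  mode + wants cross > 0 → take C=(3.5059,6.8387) (cross=30.111)
ex = (C−B)/|BC| = (0.3453,0.9385); ey = (-0.9385,0.3453)
P = B + -1.07·ex + 2.38·ey = (-1.8599,-0.8514)

-1.86 -0.85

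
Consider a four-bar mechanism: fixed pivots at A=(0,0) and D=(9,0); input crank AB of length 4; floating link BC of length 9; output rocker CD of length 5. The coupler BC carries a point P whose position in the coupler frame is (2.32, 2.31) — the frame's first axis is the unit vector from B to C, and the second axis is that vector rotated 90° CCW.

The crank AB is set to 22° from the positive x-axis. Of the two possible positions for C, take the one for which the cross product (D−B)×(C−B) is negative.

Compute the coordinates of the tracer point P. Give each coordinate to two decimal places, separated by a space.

6.98 1.48

A=(0,0), D=(9.00,0)
B = A + 4.00·(cos22°, sin22°) = (3.7087, 1.4984)
|BD| = 5.4993
circle(B,9.00) ∩ circle(D,5.00): a=7.8412, h=4.4177
  candidates: C₊=(12.4569,3.6124) cross=24.294; C₋=(10.0495,-4.8886) cross=-24.294
  mode - wants cross < 0 → take C=(10.0495,-4.8886) (cross=-24.294)
ex = (C−B)/|BC| = (0.7045,-0.7097); ey = (0.7097,0.7045)
P = B + 2.32·ex + 2.31·ey = (6.9826,1.4795)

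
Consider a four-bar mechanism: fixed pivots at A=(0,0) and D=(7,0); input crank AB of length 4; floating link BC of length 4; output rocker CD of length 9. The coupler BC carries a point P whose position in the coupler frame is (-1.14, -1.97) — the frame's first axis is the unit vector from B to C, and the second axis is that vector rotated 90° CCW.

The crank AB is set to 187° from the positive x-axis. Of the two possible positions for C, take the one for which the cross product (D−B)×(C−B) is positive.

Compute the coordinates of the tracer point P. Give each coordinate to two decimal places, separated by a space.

A=(0,0), D=(7.00,0)
B = A + 4.00·(cos187°, sin187°) = (-3.9702, -0.4875)
|BD| = 10.9810
circle(B,4.00) ∩ circle(D,9.00): a=2.5309, h=3.0975
  candidates: C₊=(-1.5793,2.7194) cross=34.014; C₋=(-1.3043,-3.4696) cross=-34.014
  mode + wants cross > 0 → take C=(-1.5793,2.7194) (cross=34.014)
ex = (C−B)/|BC| = (0.5977,0.8017); ey = (-0.8017,0.5977)
P = B + -1.14·ex + -1.97·ey = (-3.0722,-2.5789)

-3.07 -2.58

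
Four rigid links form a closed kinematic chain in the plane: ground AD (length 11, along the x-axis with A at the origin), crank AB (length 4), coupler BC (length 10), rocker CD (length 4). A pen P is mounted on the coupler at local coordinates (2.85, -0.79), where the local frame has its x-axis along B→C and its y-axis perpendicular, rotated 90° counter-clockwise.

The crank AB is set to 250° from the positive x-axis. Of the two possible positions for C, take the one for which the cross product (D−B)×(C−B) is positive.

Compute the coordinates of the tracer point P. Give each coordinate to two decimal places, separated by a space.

A=(0,0), D=(11.00,0)
B = A + 4.00·(cos250°, sin250°) = (-1.3681, -3.7588)
|BD| = 12.9266
circle(B,10.00) ∩ circle(D,4.00): a=9.7124, h=2.3809
  candidates: C₊=(7.2324,1.3434) cross=30.777; C₋=(8.6170,-3.2127) cross=-30.777
  mode + wants cross > 0 → take C=(7.2324,1.3434) (cross=30.777)
ex = (C−B)/|BC| = (0.8600,0.5102); ey = (-0.5102,0.8600)
P = B + 2.85·ex + -0.79·ey = (1.4861,-2.9841)

1.49 -2.98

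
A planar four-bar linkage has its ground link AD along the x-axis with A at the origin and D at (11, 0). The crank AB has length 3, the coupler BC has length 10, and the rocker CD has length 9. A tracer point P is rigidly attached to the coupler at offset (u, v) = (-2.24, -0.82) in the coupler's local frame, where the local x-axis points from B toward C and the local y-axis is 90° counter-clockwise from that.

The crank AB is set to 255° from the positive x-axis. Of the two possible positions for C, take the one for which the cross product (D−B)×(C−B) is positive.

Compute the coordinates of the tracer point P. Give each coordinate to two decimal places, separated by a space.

A=(0,0), D=(11.00,0)
B = A + 3.00·(cos255°, sin255°) = (-0.7765, -2.8978)
|BD| = 12.1277
circle(B,10.00) ∩ circle(D,9.00): a=6.8472, h=7.2881
  candidates: C₊=(4.1310,5.8152) cross=88.388; C₋=(7.6138,-8.3387) cross=-88.388
  mode + wants cross > 0 → take C=(4.1310,5.8152) (cross=88.388)
ex = (C−B)/|BC| = (0.4907,0.8713); ey = (-0.8713,0.4907)
P = B + -2.24·ex + -0.82·ey = (-1.1613,-5.2519)

-1.16 -5.25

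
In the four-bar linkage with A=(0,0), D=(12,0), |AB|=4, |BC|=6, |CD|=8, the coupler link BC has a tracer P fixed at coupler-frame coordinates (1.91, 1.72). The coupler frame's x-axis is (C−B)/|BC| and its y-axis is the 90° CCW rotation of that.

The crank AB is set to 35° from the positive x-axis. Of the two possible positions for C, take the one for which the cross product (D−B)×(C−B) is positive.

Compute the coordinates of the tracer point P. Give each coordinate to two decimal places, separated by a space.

3.38 4.86

A=(0,0), D=(12.00,0)
B = A + 4.00·(cos35°, sin35°) = (3.2766, 2.2943)
|BD| = 9.0201
circle(B,6.00) ∩ circle(D,8.00): a=2.9579, h=5.2202
  candidates: C₊=(7.4650,6.5905) cross=47.087; C₋=(4.8095,-3.5066) cross=-47.087
  mode + wants cross > 0 → take C=(7.4650,6.5905) (cross=47.087)
ex = (C−B)/|BC| = (0.6981,0.7160); ey = (-0.7160,0.6981)
P = B + 1.91·ex + 1.72·ey = (3.3784,4.8626)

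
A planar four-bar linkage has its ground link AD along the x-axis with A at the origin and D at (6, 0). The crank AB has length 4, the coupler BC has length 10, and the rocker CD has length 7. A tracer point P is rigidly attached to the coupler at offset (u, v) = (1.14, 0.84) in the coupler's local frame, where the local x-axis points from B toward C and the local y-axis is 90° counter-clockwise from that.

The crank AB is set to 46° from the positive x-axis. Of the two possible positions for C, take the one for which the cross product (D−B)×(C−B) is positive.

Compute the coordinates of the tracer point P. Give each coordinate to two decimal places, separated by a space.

3.99 3.60

A=(0,0), D=(6.00,0)
B = A + 4.00·(cos46°, sin46°) = (2.7786, 2.8774)
|BD| = 4.3193
circle(B,10.00) ∩ circle(D,7.00): a=8.0634, h=5.9146
  candidates: C₊=(12.7324,1.9169) cross=25.547; C₋=(4.8523,-6.9053) cross=-25.547
  mode + wants cross > 0 → take C=(12.7324,1.9169) (cross=25.547)
ex = (C−B)/|BC| = (0.9954,-0.0960); ey = (0.0960,0.9954)
P = B + 1.14·ex + 0.84·ey = (3.9940,3.6040)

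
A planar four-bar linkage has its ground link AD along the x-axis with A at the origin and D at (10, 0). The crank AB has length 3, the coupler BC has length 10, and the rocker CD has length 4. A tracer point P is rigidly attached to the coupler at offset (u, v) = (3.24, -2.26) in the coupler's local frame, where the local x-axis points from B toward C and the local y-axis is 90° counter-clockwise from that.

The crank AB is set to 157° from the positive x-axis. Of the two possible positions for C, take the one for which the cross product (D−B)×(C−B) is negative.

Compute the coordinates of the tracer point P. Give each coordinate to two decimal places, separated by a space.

A=(0,0), D=(10.00,0)
B = A + 3.00·(cos157°, sin157°) = (-2.7615, 1.1722)
|BD| = 12.8152
circle(B,10.00) ∩ circle(D,4.00): a=9.6850, h=2.4903
  candidates: C₊=(7.1106,2.7661) cross=31.913; C₋=(6.6551,-2.1935) cross=-31.913
  mode - wants cross < 0 → take C=(6.6551,-2.1935) (cross=-31.913)
ex = (C−B)/|BC| = (0.9417,-0.3366); ey = (0.3366,0.9417)
P = B + 3.24·ex + -2.26·ey = (-0.4712,-2.0464)

-0.47 -2.05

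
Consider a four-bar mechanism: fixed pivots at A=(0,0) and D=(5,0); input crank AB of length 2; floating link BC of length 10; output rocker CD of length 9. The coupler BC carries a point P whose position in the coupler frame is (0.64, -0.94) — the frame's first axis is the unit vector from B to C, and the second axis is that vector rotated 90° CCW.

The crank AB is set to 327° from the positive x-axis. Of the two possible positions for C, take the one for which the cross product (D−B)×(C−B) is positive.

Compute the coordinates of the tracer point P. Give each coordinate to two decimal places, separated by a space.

2.70 -0.59

A=(0,0), D=(5.00,0)
B = A + 2.00·(cos327°, sin327°) = (1.6773, -1.0893)
|BD| = 3.4967
circle(B,10.00) ∩ circle(D,9.00): a=4.4652, h=8.9477
  candidates: C₊=(3.1330,8.8042) cross=31.287; C₋=(8.7078,-8.2008) cross=-31.287
  mode + wants cross > 0 → take C=(3.1330,8.8042) (cross=31.287)
ex = (C−B)/|BC| = (0.1456,0.9893); ey = (-0.9893,0.1456)
P = B + 0.64·ex + -0.94·ey = (2.7005,-0.5929)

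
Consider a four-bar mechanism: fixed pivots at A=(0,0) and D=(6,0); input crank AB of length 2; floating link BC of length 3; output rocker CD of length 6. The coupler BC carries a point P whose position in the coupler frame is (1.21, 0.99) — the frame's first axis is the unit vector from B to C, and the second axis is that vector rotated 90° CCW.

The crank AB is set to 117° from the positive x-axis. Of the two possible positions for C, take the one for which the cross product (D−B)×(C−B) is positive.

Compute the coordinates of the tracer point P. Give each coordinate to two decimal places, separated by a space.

A=(0,0), D=(6.00,0)
B = A + 2.00·(cos117°, sin117°) = (-0.9080, 1.7820)
|BD| = 7.1341
circle(B,3.00) ∩ circle(D,6.00): a=1.6748, h=2.4890
  candidates: C₊=(1.3354,3.7738) cross=17.757; C₋=(0.0920,-1.0464) cross=-17.757
  mode + wants cross > 0 → take C=(1.3354,3.7738) (cross=17.757)
ex = (C−B)/|BC| = (0.7478,0.6639); ey = (-0.6639,0.7478)
P = B + 1.21·ex + 0.99·ey = (-0.6604,3.3257)

-0.66 3.33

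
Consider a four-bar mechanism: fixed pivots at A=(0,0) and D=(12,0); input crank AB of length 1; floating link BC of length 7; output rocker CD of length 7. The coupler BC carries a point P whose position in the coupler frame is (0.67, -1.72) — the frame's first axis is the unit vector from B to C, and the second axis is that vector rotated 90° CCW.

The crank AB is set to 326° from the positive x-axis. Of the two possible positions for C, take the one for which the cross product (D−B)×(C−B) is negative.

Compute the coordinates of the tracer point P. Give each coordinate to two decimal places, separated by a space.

0.42 -2.36

A=(0,0), D=(12.00,0)
B = A + 1.00·(cos326°, sin326°) = (0.8290, -0.5592)
|BD| = 11.1849
circle(B,7.00) ∩ circle(D,7.00): a=5.5925, h=4.2100
  candidates: C₊=(6.2040,3.9252) cross=47.089; C₋=(6.6250,-4.4843) cross=-47.089
  mode - wants cross < 0 → take C=(6.6250,-4.4843) (cross=-47.089)
ex = (C−B)/|BC| = (0.8280,-0.5607); ey = (0.5607,0.8280)
P = B + 0.67·ex + -1.72·ey = (0.4193,-2.3590)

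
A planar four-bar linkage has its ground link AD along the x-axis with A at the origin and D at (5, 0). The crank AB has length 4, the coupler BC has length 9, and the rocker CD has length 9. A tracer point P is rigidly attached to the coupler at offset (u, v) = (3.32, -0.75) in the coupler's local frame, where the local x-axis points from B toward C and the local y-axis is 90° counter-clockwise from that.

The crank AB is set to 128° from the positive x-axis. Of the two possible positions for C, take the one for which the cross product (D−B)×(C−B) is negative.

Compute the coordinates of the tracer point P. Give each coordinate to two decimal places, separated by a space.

-2.99 -0.21

A=(0,0), D=(5.00,0)
B = A + 4.00·(cos128°, sin128°) = (-2.4626, 3.1520)
|BD| = 8.1010
circle(B,9.00) ∩ circle(D,9.00): a=4.0505, h=8.0370
  candidates: C₊=(4.3958,8.9797) cross=65.108; C₋=(-1.8585,-5.8277) cross=-65.108
  mode - wants cross < 0 → take C=(-1.8585,-5.8277) (cross=-65.108)
ex = (C−B)/|BC| = (0.0671,-0.9977); ey = (0.9977,0.0671)
P = B + 3.32·ex + -0.75·ey = (-2.9881,-0.2108)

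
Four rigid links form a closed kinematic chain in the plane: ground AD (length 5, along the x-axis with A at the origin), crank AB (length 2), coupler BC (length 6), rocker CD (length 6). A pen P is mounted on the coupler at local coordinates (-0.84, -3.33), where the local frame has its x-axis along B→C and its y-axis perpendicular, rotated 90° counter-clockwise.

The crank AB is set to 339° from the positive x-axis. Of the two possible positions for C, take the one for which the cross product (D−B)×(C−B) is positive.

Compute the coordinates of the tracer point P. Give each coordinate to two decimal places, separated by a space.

A=(0,0), D=(5.00,0)
B = A + 2.00·(cos339°, sin339°) = (1.8672, -0.7167)
|BD| = 3.2138
circle(B,6.00) ∩ circle(D,6.00): a=1.6069, h=5.7808
  candidates: C₊=(2.1443,5.2769) cross=18.578; C₋=(4.7228,-5.9936) cross=-18.578
  mode + wants cross > 0 → take C=(2.1443,5.2769) (cross=18.578)
ex = (C−B)/|BC| = (0.0462,0.9989); ey = (-0.9989,0.0462)
P = B + -0.84·ex + -3.33·ey = (5.1548,-1.7097)

5.15 -1.71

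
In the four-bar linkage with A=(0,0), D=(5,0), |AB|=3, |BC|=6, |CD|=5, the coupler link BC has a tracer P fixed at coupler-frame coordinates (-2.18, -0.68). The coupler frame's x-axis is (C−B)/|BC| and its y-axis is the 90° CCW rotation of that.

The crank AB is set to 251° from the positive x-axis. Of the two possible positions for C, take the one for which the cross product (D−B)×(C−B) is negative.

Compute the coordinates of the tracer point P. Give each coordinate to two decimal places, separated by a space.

-3.26 -2.69

A=(0,0), D=(5.00,0)
B = A + 3.00·(cos251°, sin251°) = (-0.9767, -2.8366)
|BD| = 6.6157
circle(B,6.00) ∩ circle(D,5.00): a=4.1392, h=4.3436
  candidates: C₊=(0.9003,2.8623) cross=28.736; C₋=(4.6251,-4.9859) cross=-28.736
  mode - wants cross < 0 → take C=(4.6251,-4.9859) (cross=-28.736)
ex = (C−B)/|BC| = (0.9336,-0.3582); ey = (0.3582,0.9336)
P = B + -2.18·ex + -0.68·ey = (-3.2556,-2.6905)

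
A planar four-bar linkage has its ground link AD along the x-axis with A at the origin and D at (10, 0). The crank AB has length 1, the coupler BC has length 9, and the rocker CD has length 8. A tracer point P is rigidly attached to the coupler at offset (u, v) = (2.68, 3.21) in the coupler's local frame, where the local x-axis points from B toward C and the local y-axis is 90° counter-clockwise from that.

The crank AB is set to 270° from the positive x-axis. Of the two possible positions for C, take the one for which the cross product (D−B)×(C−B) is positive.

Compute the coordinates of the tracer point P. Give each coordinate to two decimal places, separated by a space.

A=(0,0), D=(10.00,0)
B = A + 1.00·(cos270°, sin270°) = (-0.0000, -1.0000)
|BD| = 10.0499
circle(B,9.00) ∩ circle(D,8.00): a=5.8707, h=6.8216
  candidates: C₊=(5.1628,6.3719) cross=68.557; C₋=(6.5204,-7.2036) cross=-68.557
  mode + wants cross > 0 → take C=(5.1628,6.3719) (cross=68.557)
ex = (C−B)/|BC| = (0.5736,0.8191); ey = (-0.8191,0.5736)
P = B + 2.68·ex + 3.21·ey = (-1.0920,3.0366)

-1.09 3.04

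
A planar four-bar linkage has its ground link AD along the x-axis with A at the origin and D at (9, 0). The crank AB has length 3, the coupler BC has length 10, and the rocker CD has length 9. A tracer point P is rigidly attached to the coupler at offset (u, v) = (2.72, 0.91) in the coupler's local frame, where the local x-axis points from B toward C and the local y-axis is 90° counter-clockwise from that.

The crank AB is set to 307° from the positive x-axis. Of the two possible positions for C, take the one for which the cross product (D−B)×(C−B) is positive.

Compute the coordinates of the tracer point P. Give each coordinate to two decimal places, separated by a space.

1.47 0.45

A=(0,0), D=(9.00,0)
B = A + 3.00·(cos307°, sin307°) = (1.8054, -2.3959)
|BD| = 7.5830
circle(B,10.00) ∩ circle(D,9.00): a=5.0443, h=8.6345
  candidates: C₊=(3.8632,7.3901) cross=65.476; C₋=(9.3195,-8.9943) cross=-65.476
  mode + wants cross > 0 → take C=(3.8632,7.3901) (cross=65.476)
ex = (C−B)/|BC| = (0.2058,0.9786); ey = (-0.9786,0.2058)
P = B + 2.72·ex + 0.91·ey = (1.4746,0.4531)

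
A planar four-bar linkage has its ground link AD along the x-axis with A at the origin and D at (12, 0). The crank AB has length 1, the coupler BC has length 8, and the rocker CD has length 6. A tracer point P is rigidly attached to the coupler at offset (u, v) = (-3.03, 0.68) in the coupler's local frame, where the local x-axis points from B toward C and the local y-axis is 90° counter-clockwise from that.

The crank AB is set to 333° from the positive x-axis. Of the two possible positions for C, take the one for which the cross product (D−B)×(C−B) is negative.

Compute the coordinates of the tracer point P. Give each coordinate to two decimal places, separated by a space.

A=(0,0), D=(12.00,0)
B = A + 1.00·(cos333°, sin333°) = (0.8910, -0.4540)
|BD| = 11.1183
circle(B,8.00) ∩ circle(D,6.00): a=6.8183, h=4.1846
  candidates: C₊=(7.5328,4.0055) cross=46.525; C₋=(7.8745,-4.3566) cross=-46.525
  mode - wants cross < 0 → take C=(7.8745,-4.3566) (cross=-46.525)
ex = (C−B)/|BC| = (0.8729,-0.4878); ey = (0.4878,0.8729)
P = B + -3.03·ex + 0.68·ey = (-1.4223,1.6177)

-1.42 1.62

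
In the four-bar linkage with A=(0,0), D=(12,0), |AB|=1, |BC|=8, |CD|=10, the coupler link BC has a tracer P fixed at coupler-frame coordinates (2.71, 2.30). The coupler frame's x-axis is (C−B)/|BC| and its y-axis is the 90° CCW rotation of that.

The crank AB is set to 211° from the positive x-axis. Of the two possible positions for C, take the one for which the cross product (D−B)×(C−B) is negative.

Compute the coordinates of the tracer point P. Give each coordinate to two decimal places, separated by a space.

A=(0,0), D=(12.00,0)
B = A + 1.00·(cos211°, sin211°) = (-0.8572, -0.5150)
|BD| = 12.8675
circle(B,8.00) ∩ circle(D,10.00): a=5.0349, h=6.2169
  candidates: C₊=(3.9248,5.8984) cross=79.996; C₋=(4.4225,-6.5255) cross=-79.996
  mode - wants cross < 0 → take C=(4.4225,-6.5255) (cross=-79.996)
ex = (C−B)/|BC| = (0.6600,-0.7513); ey = (0.7513,0.6600)
P = B + 2.71·ex + 2.30·ey = (2.6593,-1.0332)

2.66 -1.03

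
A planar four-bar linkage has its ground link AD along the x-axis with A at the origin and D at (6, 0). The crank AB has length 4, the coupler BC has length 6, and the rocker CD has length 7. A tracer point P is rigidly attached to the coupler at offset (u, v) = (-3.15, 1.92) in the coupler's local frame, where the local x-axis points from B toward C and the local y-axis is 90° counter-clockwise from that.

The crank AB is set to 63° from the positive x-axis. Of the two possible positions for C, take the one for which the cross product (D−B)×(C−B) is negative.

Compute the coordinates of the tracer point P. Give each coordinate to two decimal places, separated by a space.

4.90 5.59

A=(0,0), D=(6.00,0)
B = A + 4.00·(cos63°, sin63°) = (1.8160, 3.5640)
|BD| = 5.4962
circle(B,6.00) ∩ circle(D,7.00): a=1.5655, h=5.7922
  candidates: C₊=(6.7636,6.9582) cross=31.835; C₋=(-0.7482,-1.8604) cross=-31.835
  mode - wants cross < 0 → take C=(-0.7482,-1.8604) (cross=-31.835)
ex = (C−B)/|BC| = (-0.4274,-0.9041); ey = (0.9041,-0.4274)
P = B + -3.15·ex + 1.92·ey = (4.8980,5.5913)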